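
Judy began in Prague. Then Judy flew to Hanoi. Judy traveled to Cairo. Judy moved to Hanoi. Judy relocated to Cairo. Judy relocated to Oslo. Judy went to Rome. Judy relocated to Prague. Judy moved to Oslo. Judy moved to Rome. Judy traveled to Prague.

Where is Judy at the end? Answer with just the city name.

Answer: Prague

Derivation:
Tracking Judy's location:
Start: Judy is in Prague.
After move 1: Prague -> Hanoi. Judy is in Hanoi.
After move 2: Hanoi -> Cairo. Judy is in Cairo.
After move 3: Cairo -> Hanoi. Judy is in Hanoi.
After move 4: Hanoi -> Cairo. Judy is in Cairo.
After move 5: Cairo -> Oslo. Judy is in Oslo.
After move 6: Oslo -> Rome. Judy is in Rome.
After move 7: Rome -> Prague. Judy is in Prague.
After move 8: Prague -> Oslo. Judy is in Oslo.
After move 9: Oslo -> Rome. Judy is in Rome.
After move 10: Rome -> Prague. Judy is in Prague.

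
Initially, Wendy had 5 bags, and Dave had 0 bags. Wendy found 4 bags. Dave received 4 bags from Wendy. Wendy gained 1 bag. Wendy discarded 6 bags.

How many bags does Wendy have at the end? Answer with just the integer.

Tracking counts step by step:
Start: Wendy=5, Dave=0
Event 1 (Wendy +4): Wendy: 5 -> 9. State: Wendy=9, Dave=0
Event 2 (Wendy -> Dave, 4): Wendy: 9 -> 5, Dave: 0 -> 4. State: Wendy=5, Dave=4
Event 3 (Wendy +1): Wendy: 5 -> 6. State: Wendy=6, Dave=4
Event 4 (Wendy -6): Wendy: 6 -> 0. State: Wendy=0, Dave=4

Wendy's final count: 0

Answer: 0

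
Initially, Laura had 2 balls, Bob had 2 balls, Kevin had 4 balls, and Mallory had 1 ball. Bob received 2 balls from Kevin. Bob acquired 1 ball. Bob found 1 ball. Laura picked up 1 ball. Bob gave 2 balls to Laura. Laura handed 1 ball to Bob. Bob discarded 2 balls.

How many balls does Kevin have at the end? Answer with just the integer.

Answer: 2

Derivation:
Tracking counts step by step:
Start: Laura=2, Bob=2, Kevin=4, Mallory=1
Event 1 (Kevin -> Bob, 2): Kevin: 4 -> 2, Bob: 2 -> 4. State: Laura=2, Bob=4, Kevin=2, Mallory=1
Event 2 (Bob +1): Bob: 4 -> 5. State: Laura=2, Bob=5, Kevin=2, Mallory=1
Event 3 (Bob +1): Bob: 5 -> 6. State: Laura=2, Bob=6, Kevin=2, Mallory=1
Event 4 (Laura +1): Laura: 2 -> 3. State: Laura=3, Bob=6, Kevin=2, Mallory=1
Event 5 (Bob -> Laura, 2): Bob: 6 -> 4, Laura: 3 -> 5. State: Laura=5, Bob=4, Kevin=2, Mallory=1
Event 6 (Laura -> Bob, 1): Laura: 5 -> 4, Bob: 4 -> 5. State: Laura=4, Bob=5, Kevin=2, Mallory=1
Event 7 (Bob -2): Bob: 5 -> 3. State: Laura=4, Bob=3, Kevin=2, Mallory=1

Kevin's final count: 2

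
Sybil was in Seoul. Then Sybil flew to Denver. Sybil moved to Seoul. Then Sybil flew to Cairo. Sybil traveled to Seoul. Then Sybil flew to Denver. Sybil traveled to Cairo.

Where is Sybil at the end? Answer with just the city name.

Answer: Cairo

Derivation:
Tracking Sybil's location:
Start: Sybil is in Seoul.
After move 1: Seoul -> Denver. Sybil is in Denver.
After move 2: Denver -> Seoul. Sybil is in Seoul.
After move 3: Seoul -> Cairo. Sybil is in Cairo.
After move 4: Cairo -> Seoul. Sybil is in Seoul.
After move 5: Seoul -> Denver. Sybil is in Denver.
After move 6: Denver -> Cairo. Sybil is in Cairo.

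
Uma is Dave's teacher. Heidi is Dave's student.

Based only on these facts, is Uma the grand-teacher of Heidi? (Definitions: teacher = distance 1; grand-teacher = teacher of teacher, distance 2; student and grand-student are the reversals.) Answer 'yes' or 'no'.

Answer: yes

Derivation:
Reconstructing the teacher chain from the given facts:
  Uma -> Dave -> Heidi
(each arrow means 'teacher of the next')
Positions in the chain (0 = top):
  position of Uma: 0
  position of Dave: 1
  position of Heidi: 2

Uma is at position 0, Heidi is at position 2; signed distance (j - i) = 2.
'grand-teacher' requires j - i = 2. Actual distance is 2, so the relation HOLDS.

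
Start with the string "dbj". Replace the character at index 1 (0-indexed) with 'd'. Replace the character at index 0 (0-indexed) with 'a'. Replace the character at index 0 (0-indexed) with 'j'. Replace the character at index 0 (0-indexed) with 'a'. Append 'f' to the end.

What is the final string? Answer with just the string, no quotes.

Applying each edit step by step:
Start: "dbj"
Op 1 (replace idx 1: 'b' -> 'd'): "dbj" -> "ddj"
Op 2 (replace idx 0: 'd' -> 'a'): "ddj" -> "adj"
Op 3 (replace idx 0: 'a' -> 'j'): "adj" -> "jdj"
Op 4 (replace idx 0: 'j' -> 'a'): "jdj" -> "adj"
Op 5 (append 'f'): "adj" -> "adjf"

Answer: adjf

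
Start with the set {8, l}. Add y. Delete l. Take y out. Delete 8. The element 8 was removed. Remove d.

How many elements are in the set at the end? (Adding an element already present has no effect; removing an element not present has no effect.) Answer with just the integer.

Tracking the set through each operation:
Start: {8, l}
Event 1 (add y): added. Set: {8, l, y}
Event 2 (remove l): removed. Set: {8, y}
Event 3 (remove y): removed. Set: {8}
Event 4 (remove 8): removed. Set: {}
Event 5 (remove 8): not present, no change. Set: {}
Event 6 (remove d): not present, no change. Set: {}

Final set: {} (size 0)

Answer: 0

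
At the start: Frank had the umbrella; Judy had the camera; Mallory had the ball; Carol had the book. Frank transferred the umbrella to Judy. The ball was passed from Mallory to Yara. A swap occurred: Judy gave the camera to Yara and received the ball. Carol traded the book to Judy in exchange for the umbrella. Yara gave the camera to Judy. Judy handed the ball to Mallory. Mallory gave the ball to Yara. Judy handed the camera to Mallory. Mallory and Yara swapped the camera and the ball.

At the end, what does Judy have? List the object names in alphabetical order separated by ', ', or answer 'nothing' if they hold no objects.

Tracking all object holders:
Start: umbrella:Frank, camera:Judy, ball:Mallory, book:Carol
Event 1 (give umbrella: Frank -> Judy). State: umbrella:Judy, camera:Judy, ball:Mallory, book:Carol
Event 2 (give ball: Mallory -> Yara). State: umbrella:Judy, camera:Judy, ball:Yara, book:Carol
Event 3 (swap camera<->ball: now camera:Yara, ball:Judy). State: umbrella:Judy, camera:Yara, ball:Judy, book:Carol
Event 4 (swap book<->umbrella: now book:Judy, umbrella:Carol). State: umbrella:Carol, camera:Yara, ball:Judy, book:Judy
Event 5 (give camera: Yara -> Judy). State: umbrella:Carol, camera:Judy, ball:Judy, book:Judy
Event 6 (give ball: Judy -> Mallory). State: umbrella:Carol, camera:Judy, ball:Mallory, book:Judy
Event 7 (give ball: Mallory -> Yara). State: umbrella:Carol, camera:Judy, ball:Yara, book:Judy
Event 8 (give camera: Judy -> Mallory). State: umbrella:Carol, camera:Mallory, ball:Yara, book:Judy
Event 9 (swap camera<->ball: now camera:Yara, ball:Mallory). State: umbrella:Carol, camera:Yara, ball:Mallory, book:Judy

Final state: umbrella:Carol, camera:Yara, ball:Mallory, book:Judy
Judy holds: book.

Answer: book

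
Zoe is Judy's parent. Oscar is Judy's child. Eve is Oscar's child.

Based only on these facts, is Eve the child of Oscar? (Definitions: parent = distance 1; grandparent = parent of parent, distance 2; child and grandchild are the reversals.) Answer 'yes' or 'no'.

Answer: yes

Derivation:
Reconstructing the parent chain from the given facts:
  Zoe -> Judy -> Oscar -> Eve
(each arrow means 'parent of the next')
Positions in the chain (0 = top):
  position of Zoe: 0
  position of Judy: 1
  position of Oscar: 2
  position of Eve: 3

Eve is at position 3, Oscar is at position 2; signed distance (j - i) = -1.
'child' requires j - i = -1. Actual distance is -1, so the relation HOLDS.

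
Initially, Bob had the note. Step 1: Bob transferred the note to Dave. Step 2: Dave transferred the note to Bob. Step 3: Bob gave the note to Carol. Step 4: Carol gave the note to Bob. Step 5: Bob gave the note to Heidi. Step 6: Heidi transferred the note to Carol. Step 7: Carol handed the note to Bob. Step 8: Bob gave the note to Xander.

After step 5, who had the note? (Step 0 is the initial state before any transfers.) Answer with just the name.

Answer: Heidi

Derivation:
Tracking the note holder through step 5:
After step 0 (start): Bob
After step 1: Dave
After step 2: Bob
After step 3: Carol
After step 4: Bob
After step 5: Heidi

At step 5, the holder is Heidi.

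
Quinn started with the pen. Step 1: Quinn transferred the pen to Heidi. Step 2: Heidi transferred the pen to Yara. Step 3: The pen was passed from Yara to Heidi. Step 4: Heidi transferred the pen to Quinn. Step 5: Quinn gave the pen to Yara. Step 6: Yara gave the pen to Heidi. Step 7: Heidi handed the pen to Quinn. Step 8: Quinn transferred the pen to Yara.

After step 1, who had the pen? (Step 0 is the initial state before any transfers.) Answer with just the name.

Answer: Heidi

Derivation:
Tracking the pen holder through step 1:
After step 0 (start): Quinn
After step 1: Heidi

At step 1, the holder is Heidi.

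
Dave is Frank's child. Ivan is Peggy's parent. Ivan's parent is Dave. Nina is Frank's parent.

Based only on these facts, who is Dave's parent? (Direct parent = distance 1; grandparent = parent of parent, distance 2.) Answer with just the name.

Answer: Frank

Derivation:
Reconstructing the parent chain from the given facts:
  Nina -> Frank -> Dave -> Ivan -> Peggy
(each arrow means 'parent of the next')
Positions in the chain (0 = top):
  position of Nina: 0
  position of Frank: 1
  position of Dave: 2
  position of Ivan: 3
  position of Peggy: 4

Dave is at position 2; the parent is 1 step up the chain, i.e. position 1: Frank.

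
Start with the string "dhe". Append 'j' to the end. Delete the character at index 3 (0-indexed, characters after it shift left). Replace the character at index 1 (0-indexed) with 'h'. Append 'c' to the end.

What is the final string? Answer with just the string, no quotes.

Applying each edit step by step:
Start: "dhe"
Op 1 (append 'j'): "dhe" -> "dhej"
Op 2 (delete idx 3 = 'j'): "dhej" -> "dhe"
Op 3 (replace idx 1: 'h' -> 'h'): "dhe" -> "dhe"
Op 4 (append 'c'): "dhe" -> "dhec"

Answer: dhec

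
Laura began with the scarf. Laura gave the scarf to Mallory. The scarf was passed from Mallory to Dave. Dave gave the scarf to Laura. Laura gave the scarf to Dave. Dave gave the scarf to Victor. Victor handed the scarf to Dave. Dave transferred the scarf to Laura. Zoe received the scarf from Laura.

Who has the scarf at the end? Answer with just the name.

Answer: Zoe

Derivation:
Tracking the scarf through each event:
Start: Laura has the scarf.
After event 1: Mallory has the scarf.
After event 2: Dave has the scarf.
After event 3: Laura has the scarf.
After event 4: Dave has the scarf.
After event 5: Victor has the scarf.
After event 6: Dave has the scarf.
After event 7: Laura has the scarf.
After event 8: Zoe has the scarf.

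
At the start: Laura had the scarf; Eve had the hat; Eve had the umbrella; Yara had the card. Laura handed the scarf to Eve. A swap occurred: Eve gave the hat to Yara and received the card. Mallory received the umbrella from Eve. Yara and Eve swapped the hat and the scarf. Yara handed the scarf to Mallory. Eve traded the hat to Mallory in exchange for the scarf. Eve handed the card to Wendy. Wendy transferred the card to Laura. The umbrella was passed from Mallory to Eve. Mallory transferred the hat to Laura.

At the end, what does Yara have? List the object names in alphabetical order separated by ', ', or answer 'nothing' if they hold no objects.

Answer: nothing

Derivation:
Tracking all object holders:
Start: scarf:Laura, hat:Eve, umbrella:Eve, card:Yara
Event 1 (give scarf: Laura -> Eve). State: scarf:Eve, hat:Eve, umbrella:Eve, card:Yara
Event 2 (swap hat<->card: now hat:Yara, card:Eve). State: scarf:Eve, hat:Yara, umbrella:Eve, card:Eve
Event 3 (give umbrella: Eve -> Mallory). State: scarf:Eve, hat:Yara, umbrella:Mallory, card:Eve
Event 4 (swap hat<->scarf: now hat:Eve, scarf:Yara). State: scarf:Yara, hat:Eve, umbrella:Mallory, card:Eve
Event 5 (give scarf: Yara -> Mallory). State: scarf:Mallory, hat:Eve, umbrella:Mallory, card:Eve
Event 6 (swap hat<->scarf: now hat:Mallory, scarf:Eve). State: scarf:Eve, hat:Mallory, umbrella:Mallory, card:Eve
Event 7 (give card: Eve -> Wendy). State: scarf:Eve, hat:Mallory, umbrella:Mallory, card:Wendy
Event 8 (give card: Wendy -> Laura). State: scarf:Eve, hat:Mallory, umbrella:Mallory, card:Laura
Event 9 (give umbrella: Mallory -> Eve). State: scarf:Eve, hat:Mallory, umbrella:Eve, card:Laura
Event 10 (give hat: Mallory -> Laura). State: scarf:Eve, hat:Laura, umbrella:Eve, card:Laura

Final state: scarf:Eve, hat:Laura, umbrella:Eve, card:Laura
Yara holds: (nothing).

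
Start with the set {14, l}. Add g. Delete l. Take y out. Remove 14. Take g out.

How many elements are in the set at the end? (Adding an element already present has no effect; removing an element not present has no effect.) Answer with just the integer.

Answer: 0

Derivation:
Tracking the set through each operation:
Start: {14, l}
Event 1 (add g): added. Set: {14, g, l}
Event 2 (remove l): removed. Set: {14, g}
Event 3 (remove y): not present, no change. Set: {14, g}
Event 4 (remove 14): removed. Set: {g}
Event 5 (remove g): removed. Set: {}

Final set: {} (size 0)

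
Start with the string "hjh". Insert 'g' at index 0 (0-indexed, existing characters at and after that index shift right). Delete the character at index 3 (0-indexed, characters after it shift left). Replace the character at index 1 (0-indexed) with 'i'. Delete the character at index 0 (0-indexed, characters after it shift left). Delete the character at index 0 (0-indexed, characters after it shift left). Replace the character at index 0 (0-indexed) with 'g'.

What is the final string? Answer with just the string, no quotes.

Answer: g

Derivation:
Applying each edit step by step:
Start: "hjh"
Op 1 (insert 'g' at idx 0): "hjh" -> "ghjh"
Op 2 (delete idx 3 = 'h'): "ghjh" -> "ghj"
Op 3 (replace idx 1: 'h' -> 'i'): "ghj" -> "gij"
Op 4 (delete idx 0 = 'g'): "gij" -> "ij"
Op 5 (delete idx 0 = 'i'): "ij" -> "j"
Op 6 (replace idx 0: 'j' -> 'g'): "j" -> "g"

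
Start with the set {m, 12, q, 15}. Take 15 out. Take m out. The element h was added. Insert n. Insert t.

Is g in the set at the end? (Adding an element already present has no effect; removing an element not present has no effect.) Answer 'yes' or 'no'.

Tracking the set through each operation:
Start: {12, 15, m, q}
Event 1 (remove 15): removed. Set: {12, m, q}
Event 2 (remove m): removed. Set: {12, q}
Event 3 (add h): added. Set: {12, h, q}
Event 4 (add n): added. Set: {12, h, n, q}
Event 5 (add t): added. Set: {12, h, n, q, t}

Final set: {12, h, n, q, t} (size 5)
g is NOT in the final set.

Answer: no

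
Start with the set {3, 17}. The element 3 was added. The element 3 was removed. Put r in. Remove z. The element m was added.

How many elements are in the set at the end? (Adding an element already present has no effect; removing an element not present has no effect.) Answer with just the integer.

Answer: 3

Derivation:
Tracking the set through each operation:
Start: {17, 3}
Event 1 (add 3): already present, no change. Set: {17, 3}
Event 2 (remove 3): removed. Set: {17}
Event 3 (add r): added. Set: {17, r}
Event 4 (remove z): not present, no change. Set: {17, r}
Event 5 (add m): added. Set: {17, m, r}

Final set: {17, m, r} (size 3)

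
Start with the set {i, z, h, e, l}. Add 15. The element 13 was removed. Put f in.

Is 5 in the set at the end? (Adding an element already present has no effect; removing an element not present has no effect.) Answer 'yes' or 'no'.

Tracking the set through each operation:
Start: {e, h, i, l, z}
Event 1 (add 15): added. Set: {15, e, h, i, l, z}
Event 2 (remove 13): not present, no change. Set: {15, e, h, i, l, z}
Event 3 (add f): added. Set: {15, e, f, h, i, l, z}

Final set: {15, e, f, h, i, l, z} (size 7)
5 is NOT in the final set.

Answer: no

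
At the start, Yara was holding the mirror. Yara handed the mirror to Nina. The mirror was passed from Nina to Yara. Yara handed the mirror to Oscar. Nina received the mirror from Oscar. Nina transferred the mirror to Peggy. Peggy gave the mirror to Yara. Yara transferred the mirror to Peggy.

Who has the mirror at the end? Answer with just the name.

Tracking the mirror through each event:
Start: Yara has the mirror.
After event 1: Nina has the mirror.
After event 2: Yara has the mirror.
After event 3: Oscar has the mirror.
After event 4: Nina has the mirror.
After event 5: Peggy has the mirror.
After event 6: Yara has the mirror.
After event 7: Peggy has the mirror.

Answer: Peggy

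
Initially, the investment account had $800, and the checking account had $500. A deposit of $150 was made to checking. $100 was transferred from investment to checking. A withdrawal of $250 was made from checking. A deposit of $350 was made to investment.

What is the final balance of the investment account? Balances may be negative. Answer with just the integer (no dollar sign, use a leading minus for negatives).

Tracking account balances step by step:
Start: investment=800, checking=500
Event 1 (deposit 150 to checking): checking: 500 + 150 = 650. Balances: investment=800, checking=650
Event 2 (transfer 100 investment -> checking): investment: 800 - 100 = 700, checking: 650 + 100 = 750. Balances: investment=700, checking=750
Event 3 (withdraw 250 from checking): checking: 750 - 250 = 500. Balances: investment=700, checking=500
Event 4 (deposit 350 to investment): investment: 700 + 350 = 1050. Balances: investment=1050, checking=500

Final balance of investment: 1050

Answer: 1050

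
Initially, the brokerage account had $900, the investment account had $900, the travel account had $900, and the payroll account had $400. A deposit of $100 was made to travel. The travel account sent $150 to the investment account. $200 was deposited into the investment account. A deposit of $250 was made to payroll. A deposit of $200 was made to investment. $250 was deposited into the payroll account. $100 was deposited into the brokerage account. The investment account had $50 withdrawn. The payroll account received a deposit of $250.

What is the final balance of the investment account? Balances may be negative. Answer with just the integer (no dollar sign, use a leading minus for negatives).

Answer: 1400

Derivation:
Tracking account balances step by step:
Start: brokerage=900, investment=900, travel=900, payroll=400
Event 1 (deposit 100 to travel): travel: 900 + 100 = 1000. Balances: brokerage=900, investment=900, travel=1000, payroll=400
Event 2 (transfer 150 travel -> investment): travel: 1000 - 150 = 850, investment: 900 + 150 = 1050. Balances: brokerage=900, investment=1050, travel=850, payroll=400
Event 3 (deposit 200 to investment): investment: 1050 + 200 = 1250. Balances: brokerage=900, investment=1250, travel=850, payroll=400
Event 4 (deposit 250 to payroll): payroll: 400 + 250 = 650. Balances: brokerage=900, investment=1250, travel=850, payroll=650
Event 5 (deposit 200 to investment): investment: 1250 + 200 = 1450. Balances: brokerage=900, investment=1450, travel=850, payroll=650
Event 6 (deposit 250 to payroll): payroll: 650 + 250 = 900. Balances: brokerage=900, investment=1450, travel=850, payroll=900
Event 7 (deposit 100 to brokerage): brokerage: 900 + 100 = 1000. Balances: brokerage=1000, investment=1450, travel=850, payroll=900
Event 8 (withdraw 50 from investment): investment: 1450 - 50 = 1400. Balances: brokerage=1000, investment=1400, travel=850, payroll=900
Event 9 (deposit 250 to payroll): payroll: 900 + 250 = 1150. Balances: brokerage=1000, investment=1400, travel=850, payroll=1150

Final balance of investment: 1400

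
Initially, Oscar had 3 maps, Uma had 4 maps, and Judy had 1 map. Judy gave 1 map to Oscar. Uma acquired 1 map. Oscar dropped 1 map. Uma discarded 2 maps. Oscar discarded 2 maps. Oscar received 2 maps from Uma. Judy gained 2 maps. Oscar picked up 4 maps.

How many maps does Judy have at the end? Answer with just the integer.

Answer: 2

Derivation:
Tracking counts step by step:
Start: Oscar=3, Uma=4, Judy=1
Event 1 (Judy -> Oscar, 1): Judy: 1 -> 0, Oscar: 3 -> 4. State: Oscar=4, Uma=4, Judy=0
Event 2 (Uma +1): Uma: 4 -> 5. State: Oscar=4, Uma=5, Judy=0
Event 3 (Oscar -1): Oscar: 4 -> 3. State: Oscar=3, Uma=5, Judy=0
Event 4 (Uma -2): Uma: 5 -> 3. State: Oscar=3, Uma=3, Judy=0
Event 5 (Oscar -2): Oscar: 3 -> 1. State: Oscar=1, Uma=3, Judy=0
Event 6 (Uma -> Oscar, 2): Uma: 3 -> 1, Oscar: 1 -> 3. State: Oscar=3, Uma=1, Judy=0
Event 7 (Judy +2): Judy: 0 -> 2. State: Oscar=3, Uma=1, Judy=2
Event 8 (Oscar +4): Oscar: 3 -> 7. State: Oscar=7, Uma=1, Judy=2

Judy's final count: 2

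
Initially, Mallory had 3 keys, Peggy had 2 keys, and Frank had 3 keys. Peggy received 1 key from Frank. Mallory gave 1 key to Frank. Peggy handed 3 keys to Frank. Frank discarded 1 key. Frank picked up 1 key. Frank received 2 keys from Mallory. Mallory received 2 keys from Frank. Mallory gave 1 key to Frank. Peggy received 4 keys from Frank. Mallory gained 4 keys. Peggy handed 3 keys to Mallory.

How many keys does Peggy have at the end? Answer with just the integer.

Answer: 1

Derivation:
Tracking counts step by step:
Start: Mallory=3, Peggy=2, Frank=3
Event 1 (Frank -> Peggy, 1): Frank: 3 -> 2, Peggy: 2 -> 3. State: Mallory=3, Peggy=3, Frank=2
Event 2 (Mallory -> Frank, 1): Mallory: 3 -> 2, Frank: 2 -> 3. State: Mallory=2, Peggy=3, Frank=3
Event 3 (Peggy -> Frank, 3): Peggy: 3 -> 0, Frank: 3 -> 6. State: Mallory=2, Peggy=0, Frank=6
Event 4 (Frank -1): Frank: 6 -> 5. State: Mallory=2, Peggy=0, Frank=5
Event 5 (Frank +1): Frank: 5 -> 6. State: Mallory=2, Peggy=0, Frank=6
Event 6 (Mallory -> Frank, 2): Mallory: 2 -> 0, Frank: 6 -> 8. State: Mallory=0, Peggy=0, Frank=8
Event 7 (Frank -> Mallory, 2): Frank: 8 -> 6, Mallory: 0 -> 2. State: Mallory=2, Peggy=0, Frank=6
Event 8 (Mallory -> Frank, 1): Mallory: 2 -> 1, Frank: 6 -> 7. State: Mallory=1, Peggy=0, Frank=7
Event 9 (Frank -> Peggy, 4): Frank: 7 -> 3, Peggy: 0 -> 4. State: Mallory=1, Peggy=4, Frank=3
Event 10 (Mallory +4): Mallory: 1 -> 5. State: Mallory=5, Peggy=4, Frank=3
Event 11 (Peggy -> Mallory, 3): Peggy: 4 -> 1, Mallory: 5 -> 8. State: Mallory=8, Peggy=1, Frank=3

Peggy's final count: 1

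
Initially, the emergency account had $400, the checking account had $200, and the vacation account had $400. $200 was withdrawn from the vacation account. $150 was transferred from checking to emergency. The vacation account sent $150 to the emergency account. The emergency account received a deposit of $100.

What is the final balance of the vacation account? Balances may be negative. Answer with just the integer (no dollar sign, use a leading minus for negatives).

Answer: 50

Derivation:
Tracking account balances step by step:
Start: emergency=400, checking=200, vacation=400
Event 1 (withdraw 200 from vacation): vacation: 400 - 200 = 200. Balances: emergency=400, checking=200, vacation=200
Event 2 (transfer 150 checking -> emergency): checking: 200 - 150 = 50, emergency: 400 + 150 = 550. Balances: emergency=550, checking=50, vacation=200
Event 3 (transfer 150 vacation -> emergency): vacation: 200 - 150 = 50, emergency: 550 + 150 = 700. Balances: emergency=700, checking=50, vacation=50
Event 4 (deposit 100 to emergency): emergency: 700 + 100 = 800. Balances: emergency=800, checking=50, vacation=50

Final balance of vacation: 50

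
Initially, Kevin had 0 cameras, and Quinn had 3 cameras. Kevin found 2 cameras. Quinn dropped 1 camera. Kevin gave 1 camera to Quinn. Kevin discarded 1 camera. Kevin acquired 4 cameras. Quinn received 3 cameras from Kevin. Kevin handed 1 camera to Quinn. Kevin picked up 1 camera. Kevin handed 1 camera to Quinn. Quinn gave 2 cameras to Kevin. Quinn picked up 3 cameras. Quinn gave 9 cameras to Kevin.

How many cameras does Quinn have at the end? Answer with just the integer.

Answer: 0

Derivation:
Tracking counts step by step:
Start: Kevin=0, Quinn=3
Event 1 (Kevin +2): Kevin: 0 -> 2. State: Kevin=2, Quinn=3
Event 2 (Quinn -1): Quinn: 3 -> 2. State: Kevin=2, Quinn=2
Event 3 (Kevin -> Quinn, 1): Kevin: 2 -> 1, Quinn: 2 -> 3. State: Kevin=1, Quinn=3
Event 4 (Kevin -1): Kevin: 1 -> 0. State: Kevin=0, Quinn=3
Event 5 (Kevin +4): Kevin: 0 -> 4. State: Kevin=4, Quinn=3
Event 6 (Kevin -> Quinn, 3): Kevin: 4 -> 1, Quinn: 3 -> 6. State: Kevin=1, Quinn=6
Event 7 (Kevin -> Quinn, 1): Kevin: 1 -> 0, Quinn: 6 -> 7. State: Kevin=0, Quinn=7
Event 8 (Kevin +1): Kevin: 0 -> 1. State: Kevin=1, Quinn=7
Event 9 (Kevin -> Quinn, 1): Kevin: 1 -> 0, Quinn: 7 -> 8. State: Kevin=0, Quinn=8
Event 10 (Quinn -> Kevin, 2): Quinn: 8 -> 6, Kevin: 0 -> 2. State: Kevin=2, Quinn=6
Event 11 (Quinn +3): Quinn: 6 -> 9. State: Kevin=2, Quinn=9
Event 12 (Quinn -> Kevin, 9): Quinn: 9 -> 0, Kevin: 2 -> 11. State: Kevin=11, Quinn=0

Quinn's final count: 0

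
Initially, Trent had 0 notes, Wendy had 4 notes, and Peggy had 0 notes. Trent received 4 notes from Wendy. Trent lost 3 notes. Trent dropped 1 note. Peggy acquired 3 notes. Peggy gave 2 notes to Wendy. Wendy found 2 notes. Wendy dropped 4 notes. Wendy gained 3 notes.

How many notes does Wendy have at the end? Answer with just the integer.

Answer: 3

Derivation:
Tracking counts step by step:
Start: Trent=0, Wendy=4, Peggy=0
Event 1 (Wendy -> Trent, 4): Wendy: 4 -> 0, Trent: 0 -> 4. State: Trent=4, Wendy=0, Peggy=0
Event 2 (Trent -3): Trent: 4 -> 1. State: Trent=1, Wendy=0, Peggy=0
Event 3 (Trent -1): Trent: 1 -> 0. State: Trent=0, Wendy=0, Peggy=0
Event 4 (Peggy +3): Peggy: 0 -> 3. State: Trent=0, Wendy=0, Peggy=3
Event 5 (Peggy -> Wendy, 2): Peggy: 3 -> 1, Wendy: 0 -> 2. State: Trent=0, Wendy=2, Peggy=1
Event 6 (Wendy +2): Wendy: 2 -> 4. State: Trent=0, Wendy=4, Peggy=1
Event 7 (Wendy -4): Wendy: 4 -> 0. State: Trent=0, Wendy=0, Peggy=1
Event 8 (Wendy +3): Wendy: 0 -> 3. State: Trent=0, Wendy=3, Peggy=1

Wendy's final count: 3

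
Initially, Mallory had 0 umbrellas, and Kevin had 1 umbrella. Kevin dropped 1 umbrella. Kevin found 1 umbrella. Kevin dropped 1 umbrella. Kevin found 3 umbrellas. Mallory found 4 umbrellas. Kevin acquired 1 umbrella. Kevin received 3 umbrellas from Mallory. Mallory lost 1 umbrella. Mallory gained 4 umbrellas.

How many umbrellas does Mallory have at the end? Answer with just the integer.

Tracking counts step by step:
Start: Mallory=0, Kevin=1
Event 1 (Kevin -1): Kevin: 1 -> 0. State: Mallory=0, Kevin=0
Event 2 (Kevin +1): Kevin: 0 -> 1. State: Mallory=0, Kevin=1
Event 3 (Kevin -1): Kevin: 1 -> 0. State: Mallory=0, Kevin=0
Event 4 (Kevin +3): Kevin: 0 -> 3. State: Mallory=0, Kevin=3
Event 5 (Mallory +4): Mallory: 0 -> 4. State: Mallory=4, Kevin=3
Event 6 (Kevin +1): Kevin: 3 -> 4. State: Mallory=4, Kevin=4
Event 7 (Mallory -> Kevin, 3): Mallory: 4 -> 1, Kevin: 4 -> 7. State: Mallory=1, Kevin=7
Event 8 (Mallory -1): Mallory: 1 -> 0. State: Mallory=0, Kevin=7
Event 9 (Mallory +4): Mallory: 0 -> 4. State: Mallory=4, Kevin=7

Mallory's final count: 4

Answer: 4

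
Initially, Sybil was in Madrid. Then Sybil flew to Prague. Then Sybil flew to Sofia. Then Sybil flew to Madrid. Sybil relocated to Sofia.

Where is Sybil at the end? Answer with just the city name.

Answer: Sofia

Derivation:
Tracking Sybil's location:
Start: Sybil is in Madrid.
After move 1: Madrid -> Prague. Sybil is in Prague.
After move 2: Prague -> Sofia. Sybil is in Sofia.
After move 3: Sofia -> Madrid. Sybil is in Madrid.
After move 4: Madrid -> Sofia. Sybil is in Sofia.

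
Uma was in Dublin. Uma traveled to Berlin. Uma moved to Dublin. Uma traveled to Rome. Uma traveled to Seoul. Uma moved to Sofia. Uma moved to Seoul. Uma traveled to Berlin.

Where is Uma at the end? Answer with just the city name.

Tracking Uma's location:
Start: Uma is in Dublin.
After move 1: Dublin -> Berlin. Uma is in Berlin.
After move 2: Berlin -> Dublin. Uma is in Dublin.
After move 3: Dublin -> Rome. Uma is in Rome.
After move 4: Rome -> Seoul. Uma is in Seoul.
After move 5: Seoul -> Sofia. Uma is in Sofia.
After move 6: Sofia -> Seoul. Uma is in Seoul.
After move 7: Seoul -> Berlin. Uma is in Berlin.

Answer: Berlin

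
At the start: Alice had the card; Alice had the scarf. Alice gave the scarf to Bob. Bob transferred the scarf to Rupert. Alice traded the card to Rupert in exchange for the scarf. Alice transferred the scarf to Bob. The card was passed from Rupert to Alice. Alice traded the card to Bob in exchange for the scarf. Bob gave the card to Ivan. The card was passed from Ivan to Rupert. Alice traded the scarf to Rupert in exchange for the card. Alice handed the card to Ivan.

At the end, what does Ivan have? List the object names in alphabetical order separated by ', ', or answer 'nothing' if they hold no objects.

Tracking all object holders:
Start: card:Alice, scarf:Alice
Event 1 (give scarf: Alice -> Bob). State: card:Alice, scarf:Bob
Event 2 (give scarf: Bob -> Rupert). State: card:Alice, scarf:Rupert
Event 3 (swap card<->scarf: now card:Rupert, scarf:Alice). State: card:Rupert, scarf:Alice
Event 4 (give scarf: Alice -> Bob). State: card:Rupert, scarf:Bob
Event 5 (give card: Rupert -> Alice). State: card:Alice, scarf:Bob
Event 6 (swap card<->scarf: now card:Bob, scarf:Alice). State: card:Bob, scarf:Alice
Event 7 (give card: Bob -> Ivan). State: card:Ivan, scarf:Alice
Event 8 (give card: Ivan -> Rupert). State: card:Rupert, scarf:Alice
Event 9 (swap scarf<->card: now scarf:Rupert, card:Alice). State: card:Alice, scarf:Rupert
Event 10 (give card: Alice -> Ivan). State: card:Ivan, scarf:Rupert

Final state: card:Ivan, scarf:Rupert
Ivan holds: card.

Answer: card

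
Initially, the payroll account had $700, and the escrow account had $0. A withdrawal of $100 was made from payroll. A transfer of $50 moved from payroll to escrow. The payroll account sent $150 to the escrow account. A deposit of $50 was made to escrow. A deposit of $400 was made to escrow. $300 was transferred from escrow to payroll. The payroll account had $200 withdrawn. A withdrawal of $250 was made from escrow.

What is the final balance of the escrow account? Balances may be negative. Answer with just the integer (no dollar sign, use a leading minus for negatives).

Tracking account balances step by step:
Start: payroll=700, escrow=0
Event 1 (withdraw 100 from payroll): payroll: 700 - 100 = 600. Balances: payroll=600, escrow=0
Event 2 (transfer 50 payroll -> escrow): payroll: 600 - 50 = 550, escrow: 0 + 50 = 50. Balances: payroll=550, escrow=50
Event 3 (transfer 150 payroll -> escrow): payroll: 550 - 150 = 400, escrow: 50 + 150 = 200. Balances: payroll=400, escrow=200
Event 4 (deposit 50 to escrow): escrow: 200 + 50 = 250. Balances: payroll=400, escrow=250
Event 5 (deposit 400 to escrow): escrow: 250 + 400 = 650. Balances: payroll=400, escrow=650
Event 6 (transfer 300 escrow -> payroll): escrow: 650 - 300 = 350, payroll: 400 + 300 = 700. Balances: payroll=700, escrow=350
Event 7 (withdraw 200 from payroll): payroll: 700 - 200 = 500. Balances: payroll=500, escrow=350
Event 8 (withdraw 250 from escrow): escrow: 350 - 250 = 100. Balances: payroll=500, escrow=100

Final balance of escrow: 100

Answer: 100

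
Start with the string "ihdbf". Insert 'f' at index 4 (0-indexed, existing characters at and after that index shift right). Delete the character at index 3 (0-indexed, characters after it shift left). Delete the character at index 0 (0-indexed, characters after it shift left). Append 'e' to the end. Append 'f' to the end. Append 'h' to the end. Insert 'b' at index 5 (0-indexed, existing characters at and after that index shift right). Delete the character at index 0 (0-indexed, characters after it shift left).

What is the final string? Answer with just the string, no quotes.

Answer: dffebfh

Derivation:
Applying each edit step by step:
Start: "ihdbf"
Op 1 (insert 'f' at idx 4): "ihdbf" -> "ihdbff"
Op 2 (delete idx 3 = 'b'): "ihdbff" -> "ihdff"
Op 3 (delete idx 0 = 'i'): "ihdff" -> "hdff"
Op 4 (append 'e'): "hdff" -> "hdffe"
Op 5 (append 'f'): "hdffe" -> "hdffef"
Op 6 (append 'h'): "hdffef" -> "hdffefh"
Op 7 (insert 'b' at idx 5): "hdffefh" -> "hdffebfh"
Op 8 (delete idx 0 = 'h'): "hdffebfh" -> "dffebfh"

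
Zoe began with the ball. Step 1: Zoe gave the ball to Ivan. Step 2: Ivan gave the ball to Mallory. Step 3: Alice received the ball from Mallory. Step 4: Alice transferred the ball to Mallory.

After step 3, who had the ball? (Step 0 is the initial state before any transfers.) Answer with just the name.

Answer: Alice

Derivation:
Tracking the ball holder through step 3:
After step 0 (start): Zoe
After step 1: Ivan
After step 2: Mallory
After step 3: Alice

At step 3, the holder is Alice.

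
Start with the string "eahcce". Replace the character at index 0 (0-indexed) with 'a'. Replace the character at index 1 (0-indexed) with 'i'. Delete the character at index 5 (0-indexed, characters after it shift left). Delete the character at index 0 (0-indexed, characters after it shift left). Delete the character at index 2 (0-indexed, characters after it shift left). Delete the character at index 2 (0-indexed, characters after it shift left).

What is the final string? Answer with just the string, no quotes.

Applying each edit step by step:
Start: "eahcce"
Op 1 (replace idx 0: 'e' -> 'a'): "eahcce" -> "aahcce"
Op 2 (replace idx 1: 'a' -> 'i'): "aahcce" -> "aihcce"
Op 3 (delete idx 5 = 'e'): "aihcce" -> "aihcc"
Op 4 (delete idx 0 = 'a'): "aihcc" -> "ihcc"
Op 5 (delete idx 2 = 'c'): "ihcc" -> "ihc"
Op 6 (delete idx 2 = 'c'): "ihc" -> "ih"

Answer: ih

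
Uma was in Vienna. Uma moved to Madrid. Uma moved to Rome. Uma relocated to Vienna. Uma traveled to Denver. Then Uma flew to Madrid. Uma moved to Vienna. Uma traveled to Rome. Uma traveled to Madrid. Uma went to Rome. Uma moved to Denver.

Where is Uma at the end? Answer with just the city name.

Answer: Denver

Derivation:
Tracking Uma's location:
Start: Uma is in Vienna.
After move 1: Vienna -> Madrid. Uma is in Madrid.
After move 2: Madrid -> Rome. Uma is in Rome.
After move 3: Rome -> Vienna. Uma is in Vienna.
After move 4: Vienna -> Denver. Uma is in Denver.
After move 5: Denver -> Madrid. Uma is in Madrid.
After move 6: Madrid -> Vienna. Uma is in Vienna.
After move 7: Vienna -> Rome. Uma is in Rome.
After move 8: Rome -> Madrid. Uma is in Madrid.
After move 9: Madrid -> Rome. Uma is in Rome.
After move 10: Rome -> Denver. Uma is in Denver.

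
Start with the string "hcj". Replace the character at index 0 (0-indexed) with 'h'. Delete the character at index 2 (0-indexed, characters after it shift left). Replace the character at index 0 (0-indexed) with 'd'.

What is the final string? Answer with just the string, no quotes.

Applying each edit step by step:
Start: "hcj"
Op 1 (replace idx 0: 'h' -> 'h'): "hcj" -> "hcj"
Op 2 (delete idx 2 = 'j'): "hcj" -> "hc"
Op 3 (replace idx 0: 'h' -> 'd'): "hc" -> "dc"

Answer: dc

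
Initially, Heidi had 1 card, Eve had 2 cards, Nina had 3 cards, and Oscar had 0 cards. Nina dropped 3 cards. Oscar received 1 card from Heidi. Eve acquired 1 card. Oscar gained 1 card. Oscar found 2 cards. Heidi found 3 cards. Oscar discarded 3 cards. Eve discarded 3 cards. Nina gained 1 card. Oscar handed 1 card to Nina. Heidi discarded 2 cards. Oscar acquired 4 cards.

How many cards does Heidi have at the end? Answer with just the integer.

Tracking counts step by step:
Start: Heidi=1, Eve=2, Nina=3, Oscar=0
Event 1 (Nina -3): Nina: 3 -> 0. State: Heidi=1, Eve=2, Nina=0, Oscar=0
Event 2 (Heidi -> Oscar, 1): Heidi: 1 -> 0, Oscar: 0 -> 1. State: Heidi=0, Eve=2, Nina=0, Oscar=1
Event 3 (Eve +1): Eve: 2 -> 3. State: Heidi=0, Eve=3, Nina=0, Oscar=1
Event 4 (Oscar +1): Oscar: 1 -> 2. State: Heidi=0, Eve=3, Nina=0, Oscar=2
Event 5 (Oscar +2): Oscar: 2 -> 4. State: Heidi=0, Eve=3, Nina=0, Oscar=4
Event 6 (Heidi +3): Heidi: 0 -> 3. State: Heidi=3, Eve=3, Nina=0, Oscar=4
Event 7 (Oscar -3): Oscar: 4 -> 1. State: Heidi=3, Eve=3, Nina=0, Oscar=1
Event 8 (Eve -3): Eve: 3 -> 0. State: Heidi=3, Eve=0, Nina=0, Oscar=1
Event 9 (Nina +1): Nina: 0 -> 1. State: Heidi=3, Eve=0, Nina=1, Oscar=1
Event 10 (Oscar -> Nina, 1): Oscar: 1 -> 0, Nina: 1 -> 2. State: Heidi=3, Eve=0, Nina=2, Oscar=0
Event 11 (Heidi -2): Heidi: 3 -> 1. State: Heidi=1, Eve=0, Nina=2, Oscar=0
Event 12 (Oscar +4): Oscar: 0 -> 4. State: Heidi=1, Eve=0, Nina=2, Oscar=4

Heidi's final count: 1

Answer: 1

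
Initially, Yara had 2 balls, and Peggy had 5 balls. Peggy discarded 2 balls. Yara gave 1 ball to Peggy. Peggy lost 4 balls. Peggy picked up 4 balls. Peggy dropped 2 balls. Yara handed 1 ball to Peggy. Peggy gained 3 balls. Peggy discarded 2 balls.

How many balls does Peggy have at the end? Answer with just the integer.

Tracking counts step by step:
Start: Yara=2, Peggy=5
Event 1 (Peggy -2): Peggy: 5 -> 3. State: Yara=2, Peggy=3
Event 2 (Yara -> Peggy, 1): Yara: 2 -> 1, Peggy: 3 -> 4. State: Yara=1, Peggy=4
Event 3 (Peggy -4): Peggy: 4 -> 0. State: Yara=1, Peggy=0
Event 4 (Peggy +4): Peggy: 0 -> 4. State: Yara=1, Peggy=4
Event 5 (Peggy -2): Peggy: 4 -> 2. State: Yara=1, Peggy=2
Event 6 (Yara -> Peggy, 1): Yara: 1 -> 0, Peggy: 2 -> 3. State: Yara=0, Peggy=3
Event 7 (Peggy +3): Peggy: 3 -> 6. State: Yara=0, Peggy=6
Event 8 (Peggy -2): Peggy: 6 -> 4. State: Yara=0, Peggy=4

Peggy's final count: 4

Answer: 4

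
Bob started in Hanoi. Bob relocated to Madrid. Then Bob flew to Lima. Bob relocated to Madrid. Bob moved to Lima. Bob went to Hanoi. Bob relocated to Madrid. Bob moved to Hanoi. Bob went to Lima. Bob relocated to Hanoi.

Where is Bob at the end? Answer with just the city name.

Answer: Hanoi

Derivation:
Tracking Bob's location:
Start: Bob is in Hanoi.
After move 1: Hanoi -> Madrid. Bob is in Madrid.
After move 2: Madrid -> Lima. Bob is in Lima.
After move 3: Lima -> Madrid. Bob is in Madrid.
After move 4: Madrid -> Lima. Bob is in Lima.
After move 5: Lima -> Hanoi. Bob is in Hanoi.
After move 6: Hanoi -> Madrid. Bob is in Madrid.
After move 7: Madrid -> Hanoi. Bob is in Hanoi.
After move 8: Hanoi -> Lima. Bob is in Lima.
After move 9: Lima -> Hanoi. Bob is in Hanoi.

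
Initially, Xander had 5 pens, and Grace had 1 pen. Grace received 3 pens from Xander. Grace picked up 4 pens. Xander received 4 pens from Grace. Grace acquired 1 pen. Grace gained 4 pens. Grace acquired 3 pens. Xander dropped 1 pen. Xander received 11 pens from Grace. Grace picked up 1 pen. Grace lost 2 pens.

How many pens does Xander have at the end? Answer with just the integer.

Tracking counts step by step:
Start: Xander=5, Grace=1
Event 1 (Xander -> Grace, 3): Xander: 5 -> 2, Grace: 1 -> 4. State: Xander=2, Grace=4
Event 2 (Grace +4): Grace: 4 -> 8. State: Xander=2, Grace=8
Event 3 (Grace -> Xander, 4): Grace: 8 -> 4, Xander: 2 -> 6. State: Xander=6, Grace=4
Event 4 (Grace +1): Grace: 4 -> 5. State: Xander=6, Grace=5
Event 5 (Grace +4): Grace: 5 -> 9. State: Xander=6, Grace=9
Event 6 (Grace +3): Grace: 9 -> 12. State: Xander=6, Grace=12
Event 7 (Xander -1): Xander: 6 -> 5. State: Xander=5, Grace=12
Event 8 (Grace -> Xander, 11): Grace: 12 -> 1, Xander: 5 -> 16. State: Xander=16, Grace=1
Event 9 (Grace +1): Grace: 1 -> 2. State: Xander=16, Grace=2
Event 10 (Grace -2): Grace: 2 -> 0. State: Xander=16, Grace=0

Xander's final count: 16

Answer: 16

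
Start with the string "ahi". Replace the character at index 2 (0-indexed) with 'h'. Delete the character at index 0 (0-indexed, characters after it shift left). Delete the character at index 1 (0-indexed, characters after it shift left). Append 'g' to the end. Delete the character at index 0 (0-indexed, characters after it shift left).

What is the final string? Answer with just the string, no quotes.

Applying each edit step by step:
Start: "ahi"
Op 1 (replace idx 2: 'i' -> 'h'): "ahi" -> "ahh"
Op 2 (delete idx 0 = 'a'): "ahh" -> "hh"
Op 3 (delete idx 1 = 'h'): "hh" -> "h"
Op 4 (append 'g'): "h" -> "hg"
Op 5 (delete idx 0 = 'h'): "hg" -> "g"

Answer: g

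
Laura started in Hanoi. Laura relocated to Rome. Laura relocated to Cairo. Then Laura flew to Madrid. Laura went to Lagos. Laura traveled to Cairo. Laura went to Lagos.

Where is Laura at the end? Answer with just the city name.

Answer: Lagos

Derivation:
Tracking Laura's location:
Start: Laura is in Hanoi.
After move 1: Hanoi -> Rome. Laura is in Rome.
After move 2: Rome -> Cairo. Laura is in Cairo.
After move 3: Cairo -> Madrid. Laura is in Madrid.
After move 4: Madrid -> Lagos. Laura is in Lagos.
After move 5: Lagos -> Cairo. Laura is in Cairo.
After move 6: Cairo -> Lagos. Laura is in Lagos.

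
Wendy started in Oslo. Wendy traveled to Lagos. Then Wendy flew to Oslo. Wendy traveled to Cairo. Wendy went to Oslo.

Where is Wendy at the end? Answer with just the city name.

Tracking Wendy's location:
Start: Wendy is in Oslo.
After move 1: Oslo -> Lagos. Wendy is in Lagos.
After move 2: Lagos -> Oslo. Wendy is in Oslo.
After move 3: Oslo -> Cairo. Wendy is in Cairo.
After move 4: Cairo -> Oslo. Wendy is in Oslo.

Answer: Oslo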